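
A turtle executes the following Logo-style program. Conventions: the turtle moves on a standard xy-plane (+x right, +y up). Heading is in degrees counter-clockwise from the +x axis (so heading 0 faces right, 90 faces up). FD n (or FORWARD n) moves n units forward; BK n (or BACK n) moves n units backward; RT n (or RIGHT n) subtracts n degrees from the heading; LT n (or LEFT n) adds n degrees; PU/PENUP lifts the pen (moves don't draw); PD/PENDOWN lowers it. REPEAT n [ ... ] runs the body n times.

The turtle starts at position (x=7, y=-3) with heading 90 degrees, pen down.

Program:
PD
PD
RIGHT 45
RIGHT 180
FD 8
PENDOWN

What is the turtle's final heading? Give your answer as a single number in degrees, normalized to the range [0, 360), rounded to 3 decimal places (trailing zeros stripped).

Executing turtle program step by step:
Start: pos=(7,-3), heading=90, pen down
PD: pen down
PD: pen down
RT 45: heading 90 -> 45
RT 180: heading 45 -> 225
FD 8: (7,-3) -> (1.343,-8.657) [heading=225, draw]
PD: pen down
Final: pos=(1.343,-8.657), heading=225, 1 segment(s) drawn

Answer: 225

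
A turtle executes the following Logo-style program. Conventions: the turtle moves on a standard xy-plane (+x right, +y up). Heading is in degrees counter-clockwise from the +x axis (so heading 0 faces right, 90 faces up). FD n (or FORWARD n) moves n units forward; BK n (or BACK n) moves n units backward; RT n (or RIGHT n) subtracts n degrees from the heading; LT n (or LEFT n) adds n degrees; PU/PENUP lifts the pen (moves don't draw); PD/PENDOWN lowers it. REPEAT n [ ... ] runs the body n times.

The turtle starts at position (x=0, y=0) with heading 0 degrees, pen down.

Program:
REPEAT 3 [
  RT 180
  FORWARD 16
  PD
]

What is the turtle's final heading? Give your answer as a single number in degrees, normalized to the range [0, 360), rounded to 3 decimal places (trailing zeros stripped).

Executing turtle program step by step:
Start: pos=(0,0), heading=0, pen down
REPEAT 3 [
  -- iteration 1/3 --
  RT 180: heading 0 -> 180
  FD 16: (0,0) -> (-16,0) [heading=180, draw]
  PD: pen down
  -- iteration 2/3 --
  RT 180: heading 180 -> 0
  FD 16: (-16,0) -> (0,0) [heading=0, draw]
  PD: pen down
  -- iteration 3/3 --
  RT 180: heading 0 -> 180
  FD 16: (0,0) -> (-16,0) [heading=180, draw]
  PD: pen down
]
Final: pos=(-16,0), heading=180, 3 segment(s) drawn

Answer: 180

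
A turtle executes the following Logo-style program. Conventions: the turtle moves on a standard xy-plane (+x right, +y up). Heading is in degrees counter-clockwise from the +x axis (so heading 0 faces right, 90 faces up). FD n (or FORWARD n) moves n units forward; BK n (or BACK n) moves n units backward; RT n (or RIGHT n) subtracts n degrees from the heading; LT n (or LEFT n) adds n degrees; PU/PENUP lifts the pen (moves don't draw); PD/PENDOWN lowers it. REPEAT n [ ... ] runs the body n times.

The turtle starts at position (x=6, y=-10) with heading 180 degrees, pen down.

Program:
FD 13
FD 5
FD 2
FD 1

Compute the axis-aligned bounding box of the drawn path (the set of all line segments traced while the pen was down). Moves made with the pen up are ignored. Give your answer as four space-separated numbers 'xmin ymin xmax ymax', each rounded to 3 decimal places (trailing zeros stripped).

Executing turtle program step by step:
Start: pos=(6,-10), heading=180, pen down
FD 13: (6,-10) -> (-7,-10) [heading=180, draw]
FD 5: (-7,-10) -> (-12,-10) [heading=180, draw]
FD 2: (-12,-10) -> (-14,-10) [heading=180, draw]
FD 1: (-14,-10) -> (-15,-10) [heading=180, draw]
Final: pos=(-15,-10), heading=180, 4 segment(s) drawn

Segment endpoints: x in {-15, -14, -12, -7, 6}, y in {-10, -10}
xmin=-15, ymin=-10, xmax=6, ymax=-10

Answer: -15 -10 6 -10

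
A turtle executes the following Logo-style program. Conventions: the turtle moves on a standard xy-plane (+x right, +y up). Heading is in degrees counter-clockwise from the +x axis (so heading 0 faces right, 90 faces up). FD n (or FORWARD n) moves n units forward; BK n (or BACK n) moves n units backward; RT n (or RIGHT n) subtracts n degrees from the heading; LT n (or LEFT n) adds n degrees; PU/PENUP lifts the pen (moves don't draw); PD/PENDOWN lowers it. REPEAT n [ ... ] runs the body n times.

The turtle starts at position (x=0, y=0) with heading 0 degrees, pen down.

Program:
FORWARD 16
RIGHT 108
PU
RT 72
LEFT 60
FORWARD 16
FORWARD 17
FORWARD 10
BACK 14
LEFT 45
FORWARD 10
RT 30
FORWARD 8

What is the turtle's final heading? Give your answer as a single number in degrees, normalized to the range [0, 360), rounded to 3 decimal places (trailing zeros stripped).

Answer: 255

Derivation:
Executing turtle program step by step:
Start: pos=(0,0), heading=0, pen down
FD 16: (0,0) -> (16,0) [heading=0, draw]
RT 108: heading 0 -> 252
PU: pen up
RT 72: heading 252 -> 180
LT 60: heading 180 -> 240
FD 16: (16,0) -> (8,-13.856) [heading=240, move]
FD 17: (8,-13.856) -> (-0.5,-28.579) [heading=240, move]
FD 10: (-0.5,-28.579) -> (-5.5,-37.239) [heading=240, move]
BK 14: (-5.5,-37.239) -> (1.5,-25.115) [heading=240, move]
LT 45: heading 240 -> 285
FD 10: (1.5,-25.115) -> (4.088,-34.774) [heading=285, move]
RT 30: heading 285 -> 255
FD 8: (4.088,-34.774) -> (2.018,-42.501) [heading=255, move]
Final: pos=(2.018,-42.501), heading=255, 1 segment(s) drawn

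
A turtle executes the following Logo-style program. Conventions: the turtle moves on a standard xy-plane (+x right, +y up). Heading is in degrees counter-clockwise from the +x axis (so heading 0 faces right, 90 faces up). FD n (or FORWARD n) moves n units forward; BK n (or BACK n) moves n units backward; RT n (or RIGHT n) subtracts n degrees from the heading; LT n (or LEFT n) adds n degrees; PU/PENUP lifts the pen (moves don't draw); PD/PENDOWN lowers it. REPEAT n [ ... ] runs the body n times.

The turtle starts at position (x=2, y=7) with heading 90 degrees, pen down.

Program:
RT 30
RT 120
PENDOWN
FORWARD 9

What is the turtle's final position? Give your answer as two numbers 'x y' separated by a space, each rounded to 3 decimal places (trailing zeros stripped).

Answer: 6.5 -0.794

Derivation:
Executing turtle program step by step:
Start: pos=(2,7), heading=90, pen down
RT 30: heading 90 -> 60
RT 120: heading 60 -> 300
PD: pen down
FD 9: (2,7) -> (6.5,-0.794) [heading=300, draw]
Final: pos=(6.5,-0.794), heading=300, 1 segment(s) drawn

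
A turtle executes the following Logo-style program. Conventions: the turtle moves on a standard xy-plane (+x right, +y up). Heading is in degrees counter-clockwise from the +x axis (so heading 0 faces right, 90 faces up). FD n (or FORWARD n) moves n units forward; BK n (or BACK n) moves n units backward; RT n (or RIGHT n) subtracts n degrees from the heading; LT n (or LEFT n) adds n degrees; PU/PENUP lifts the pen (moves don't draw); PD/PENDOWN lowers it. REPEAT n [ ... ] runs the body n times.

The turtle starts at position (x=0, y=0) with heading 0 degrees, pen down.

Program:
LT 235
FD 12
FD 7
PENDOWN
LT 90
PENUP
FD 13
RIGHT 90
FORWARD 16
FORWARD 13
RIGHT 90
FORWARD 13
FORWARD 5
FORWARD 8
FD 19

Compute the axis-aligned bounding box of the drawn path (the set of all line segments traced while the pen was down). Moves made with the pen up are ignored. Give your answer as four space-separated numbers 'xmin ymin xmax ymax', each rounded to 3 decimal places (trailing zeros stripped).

Executing turtle program step by step:
Start: pos=(0,0), heading=0, pen down
LT 235: heading 0 -> 235
FD 12: (0,0) -> (-6.883,-9.83) [heading=235, draw]
FD 7: (-6.883,-9.83) -> (-10.898,-15.564) [heading=235, draw]
PD: pen down
LT 90: heading 235 -> 325
PU: pen up
FD 13: (-10.898,-15.564) -> (-0.249,-23.02) [heading=325, move]
RT 90: heading 325 -> 235
FD 16: (-0.249,-23.02) -> (-9.426,-36.127) [heading=235, move]
FD 13: (-9.426,-36.127) -> (-16.883,-46.776) [heading=235, move]
RT 90: heading 235 -> 145
FD 13: (-16.883,-46.776) -> (-27.532,-39.319) [heading=145, move]
FD 5: (-27.532,-39.319) -> (-31.627,-36.451) [heading=145, move]
FD 8: (-31.627,-36.451) -> (-38.181,-31.863) [heading=145, move]
FD 19: (-38.181,-31.863) -> (-53.745,-20.965) [heading=145, move]
Final: pos=(-53.745,-20.965), heading=145, 2 segment(s) drawn

Segment endpoints: x in {-10.898, -6.883, 0}, y in {-15.564, -9.83, 0}
xmin=-10.898, ymin=-15.564, xmax=0, ymax=0

Answer: -10.898 -15.564 0 0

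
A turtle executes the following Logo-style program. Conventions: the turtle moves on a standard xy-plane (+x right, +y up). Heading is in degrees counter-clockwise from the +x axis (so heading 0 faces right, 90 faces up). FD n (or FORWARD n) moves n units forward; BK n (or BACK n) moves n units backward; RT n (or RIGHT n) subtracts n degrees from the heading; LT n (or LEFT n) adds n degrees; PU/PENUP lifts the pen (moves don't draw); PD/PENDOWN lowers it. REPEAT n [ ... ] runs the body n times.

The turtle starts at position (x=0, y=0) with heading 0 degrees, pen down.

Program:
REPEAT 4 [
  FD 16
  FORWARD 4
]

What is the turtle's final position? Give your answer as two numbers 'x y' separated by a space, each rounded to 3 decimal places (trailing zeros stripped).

Answer: 80 0

Derivation:
Executing turtle program step by step:
Start: pos=(0,0), heading=0, pen down
REPEAT 4 [
  -- iteration 1/4 --
  FD 16: (0,0) -> (16,0) [heading=0, draw]
  FD 4: (16,0) -> (20,0) [heading=0, draw]
  -- iteration 2/4 --
  FD 16: (20,0) -> (36,0) [heading=0, draw]
  FD 4: (36,0) -> (40,0) [heading=0, draw]
  -- iteration 3/4 --
  FD 16: (40,0) -> (56,0) [heading=0, draw]
  FD 4: (56,0) -> (60,0) [heading=0, draw]
  -- iteration 4/4 --
  FD 16: (60,0) -> (76,0) [heading=0, draw]
  FD 4: (76,0) -> (80,0) [heading=0, draw]
]
Final: pos=(80,0), heading=0, 8 segment(s) drawn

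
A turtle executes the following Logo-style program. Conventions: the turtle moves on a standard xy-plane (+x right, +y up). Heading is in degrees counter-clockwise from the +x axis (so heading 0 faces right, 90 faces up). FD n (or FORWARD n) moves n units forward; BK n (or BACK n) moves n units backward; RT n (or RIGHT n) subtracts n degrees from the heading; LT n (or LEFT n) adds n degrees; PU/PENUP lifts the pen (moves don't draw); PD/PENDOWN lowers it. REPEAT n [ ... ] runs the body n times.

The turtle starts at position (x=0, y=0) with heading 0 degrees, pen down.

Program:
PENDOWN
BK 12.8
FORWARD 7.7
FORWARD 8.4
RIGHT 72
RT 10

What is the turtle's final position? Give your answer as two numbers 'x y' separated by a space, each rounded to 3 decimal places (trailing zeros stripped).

Executing turtle program step by step:
Start: pos=(0,0), heading=0, pen down
PD: pen down
BK 12.8: (0,0) -> (-12.8,0) [heading=0, draw]
FD 7.7: (-12.8,0) -> (-5.1,0) [heading=0, draw]
FD 8.4: (-5.1,0) -> (3.3,0) [heading=0, draw]
RT 72: heading 0 -> 288
RT 10: heading 288 -> 278
Final: pos=(3.3,0), heading=278, 3 segment(s) drawn

Answer: 3.3 0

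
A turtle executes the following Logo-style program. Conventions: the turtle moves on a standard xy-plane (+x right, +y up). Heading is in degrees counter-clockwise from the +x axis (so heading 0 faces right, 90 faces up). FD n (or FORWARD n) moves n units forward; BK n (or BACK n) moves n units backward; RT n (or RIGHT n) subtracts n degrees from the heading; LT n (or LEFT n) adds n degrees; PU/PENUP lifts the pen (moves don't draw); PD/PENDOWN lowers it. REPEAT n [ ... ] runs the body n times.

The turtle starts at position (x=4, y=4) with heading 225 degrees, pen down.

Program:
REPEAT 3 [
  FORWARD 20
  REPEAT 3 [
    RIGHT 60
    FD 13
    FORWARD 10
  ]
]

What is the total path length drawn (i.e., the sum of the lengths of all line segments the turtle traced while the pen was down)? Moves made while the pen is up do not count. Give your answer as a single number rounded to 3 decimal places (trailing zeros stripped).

Answer: 267

Derivation:
Executing turtle program step by step:
Start: pos=(4,4), heading=225, pen down
REPEAT 3 [
  -- iteration 1/3 --
  FD 20: (4,4) -> (-10.142,-10.142) [heading=225, draw]
  REPEAT 3 [
    -- iteration 1/3 --
    RT 60: heading 225 -> 165
    FD 13: (-10.142,-10.142) -> (-22.699,-6.777) [heading=165, draw]
    FD 10: (-22.699,-6.777) -> (-32.358,-4.189) [heading=165, draw]
    -- iteration 2/3 --
    RT 60: heading 165 -> 105
    FD 13: (-32.358,-4.189) -> (-35.723,8.368) [heading=105, draw]
    FD 10: (-35.723,8.368) -> (-38.311,18.027) [heading=105, draw]
    -- iteration 3/3 --
    RT 60: heading 105 -> 45
    FD 13: (-38.311,18.027) -> (-29.119,27.219) [heading=45, draw]
    FD 10: (-29.119,27.219) -> (-22.048,34.29) [heading=45, draw]
  ]
  -- iteration 2/3 --
  FD 20: (-22.048,34.29) -> (-7.906,48.433) [heading=45, draw]
  REPEAT 3 [
    -- iteration 1/3 --
    RT 60: heading 45 -> 345
    FD 13: (-7.906,48.433) -> (4.651,45.068) [heading=345, draw]
    FD 10: (4.651,45.068) -> (14.311,42.48) [heading=345, draw]
    -- iteration 2/3 --
    RT 60: heading 345 -> 285
    FD 13: (14.311,42.48) -> (17.675,29.923) [heading=285, draw]
    FD 10: (17.675,29.923) -> (20.263,20.263) [heading=285, draw]
    -- iteration 3/3 --
    RT 60: heading 285 -> 225
    FD 13: (20.263,20.263) -> (11.071,11.071) [heading=225, draw]
    FD 10: (11.071,11.071) -> (4,4) [heading=225, draw]
  ]
  -- iteration 3/3 --
  FD 20: (4,4) -> (-10.142,-10.142) [heading=225, draw]
  REPEAT 3 [
    -- iteration 1/3 --
    RT 60: heading 225 -> 165
    FD 13: (-10.142,-10.142) -> (-22.699,-6.777) [heading=165, draw]
    FD 10: (-22.699,-6.777) -> (-32.358,-4.189) [heading=165, draw]
    -- iteration 2/3 --
    RT 60: heading 165 -> 105
    FD 13: (-32.358,-4.189) -> (-35.723,8.368) [heading=105, draw]
    FD 10: (-35.723,8.368) -> (-38.311,18.027) [heading=105, draw]
    -- iteration 3/3 --
    RT 60: heading 105 -> 45
    FD 13: (-38.311,18.027) -> (-29.119,27.219) [heading=45, draw]
    FD 10: (-29.119,27.219) -> (-22.048,34.29) [heading=45, draw]
  ]
]
Final: pos=(-22.048,34.29), heading=45, 21 segment(s) drawn

Segment lengths:
  seg 1: (4,4) -> (-10.142,-10.142), length = 20
  seg 2: (-10.142,-10.142) -> (-22.699,-6.777), length = 13
  seg 3: (-22.699,-6.777) -> (-32.358,-4.189), length = 10
  seg 4: (-32.358,-4.189) -> (-35.723,8.368), length = 13
  seg 5: (-35.723,8.368) -> (-38.311,18.027), length = 10
  seg 6: (-38.311,18.027) -> (-29.119,27.219), length = 13
  seg 7: (-29.119,27.219) -> (-22.048,34.29), length = 10
  seg 8: (-22.048,34.29) -> (-7.906,48.433), length = 20
  seg 9: (-7.906,48.433) -> (4.651,45.068), length = 13
  seg 10: (4.651,45.068) -> (14.311,42.48), length = 10
  seg 11: (14.311,42.48) -> (17.675,29.923), length = 13
  seg 12: (17.675,29.923) -> (20.263,20.263), length = 10
  seg 13: (20.263,20.263) -> (11.071,11.071), length = 13
  seg 14: (11.071,11.071) -> (4,4), length = 10
  seg 15: (4,4) -> (-10.142,-10.142), length = 20
  seg 16: (-10.142,-10.142) -> (-22.699,-6.777), length = 13
  seg 17: (-22.699,-6.777) -> (-32.358,-4.189), length = 10
  seg 18: (-32.358,-4.189) -> (-35.723,8.368), length = 13
  seg 19: (-35.723,8.368) -> (-38.311,18.027), length = 10
  seg 20: (-38.311,18.027) -> (-29.119,27.219), length = 13
  seg 21: (-29.119,27.219) -> (-22.048,34.29), length = 10
Total = 267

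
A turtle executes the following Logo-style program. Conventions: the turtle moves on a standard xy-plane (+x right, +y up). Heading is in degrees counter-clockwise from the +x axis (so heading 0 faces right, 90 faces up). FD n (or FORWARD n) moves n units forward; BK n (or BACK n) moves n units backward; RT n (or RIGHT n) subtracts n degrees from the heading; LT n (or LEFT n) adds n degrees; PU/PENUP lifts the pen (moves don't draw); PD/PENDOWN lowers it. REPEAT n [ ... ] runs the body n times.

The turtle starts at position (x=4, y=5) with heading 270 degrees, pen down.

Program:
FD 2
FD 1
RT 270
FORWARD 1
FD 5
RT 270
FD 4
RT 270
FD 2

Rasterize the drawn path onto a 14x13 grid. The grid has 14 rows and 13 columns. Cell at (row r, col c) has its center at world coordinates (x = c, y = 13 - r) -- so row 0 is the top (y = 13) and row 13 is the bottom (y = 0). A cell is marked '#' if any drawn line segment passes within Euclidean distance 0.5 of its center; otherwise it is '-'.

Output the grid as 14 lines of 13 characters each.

Segment 0: (4,5) -> (4,3)
Segment 1: (4,3) -> (4,2)
Segment 2: (4,2) -> (5,2)
Segment 3: (5,2) -> (10,2)
Segment 4: (10,2) -> (10,6)
Segment 5: (10,6) -> (8,6)

Answer: -------------
-------------
-------------
-------------
-------------
-------------
-------------
--------###--
----#-----#--
----#-----#--
----#-----#--
----#######--
-------------
-------------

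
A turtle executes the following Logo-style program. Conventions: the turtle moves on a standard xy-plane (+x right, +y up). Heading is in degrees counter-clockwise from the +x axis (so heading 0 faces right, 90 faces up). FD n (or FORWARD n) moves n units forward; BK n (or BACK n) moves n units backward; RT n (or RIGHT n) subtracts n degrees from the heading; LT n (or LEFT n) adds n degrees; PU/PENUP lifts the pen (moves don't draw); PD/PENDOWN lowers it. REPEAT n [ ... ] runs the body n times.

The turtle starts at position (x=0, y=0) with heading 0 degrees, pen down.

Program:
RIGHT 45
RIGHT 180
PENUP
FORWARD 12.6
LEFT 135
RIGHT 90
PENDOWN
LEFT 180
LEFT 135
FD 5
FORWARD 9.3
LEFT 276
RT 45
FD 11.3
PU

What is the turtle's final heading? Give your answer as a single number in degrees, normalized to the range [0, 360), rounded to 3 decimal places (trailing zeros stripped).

Executing turtle program step by step:
Start: pos=(0,0), heading=0, pen down
RT 45: heading 0 -> 315
RT 180: heading 315 -> 135
PU: pen up
FD 12.6: (0,0) -> (-8.91,8.91) [heading=135, move]
LT 135: heading 135 -> 270
RT 90: heading 270 -> 180
PD: pen down
LT 180: heading 180 -> 0
LT 135: heading 0 -> 135
FD 5: (-8.91,8.91) -> (-12.445,12.445) [heading=135, draw]
FD 9.3: (-12.445,12.445) -> (-19.021,19.021) [heading=135, draw]
LT 276: heading 135 -> 51
RT 45: heading 51 -> 6
FD 11.3: (-19.021,19.021) -> (-7.783,20.202) [heading=6, draw]
PU: pen up
Final: pos=(-7.783,20.202), heading=6, 3 segment(s) drawn

Answer: 6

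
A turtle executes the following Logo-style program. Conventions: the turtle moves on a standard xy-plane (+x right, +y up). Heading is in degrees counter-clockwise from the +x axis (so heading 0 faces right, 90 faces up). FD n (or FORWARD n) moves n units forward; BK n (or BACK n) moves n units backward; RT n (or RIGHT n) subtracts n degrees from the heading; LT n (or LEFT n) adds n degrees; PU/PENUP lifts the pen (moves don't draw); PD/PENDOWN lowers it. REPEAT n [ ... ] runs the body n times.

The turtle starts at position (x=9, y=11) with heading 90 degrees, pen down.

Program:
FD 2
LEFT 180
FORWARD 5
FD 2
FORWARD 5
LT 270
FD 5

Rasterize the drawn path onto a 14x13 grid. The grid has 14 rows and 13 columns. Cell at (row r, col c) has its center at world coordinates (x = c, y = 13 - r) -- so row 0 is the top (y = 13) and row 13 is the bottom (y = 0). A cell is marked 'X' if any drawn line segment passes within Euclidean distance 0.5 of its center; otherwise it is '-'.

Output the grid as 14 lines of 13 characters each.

Segment 0: (9,11) -> (9,13)
Segment 1: (9,13) -> (9,8)
Segment 2: (9,8) -> (9,6)
Segment 3: (9,6) -> (9,1)
Segment 4: (9,1) -> (4,1)

Answer: ---------X---
---------X---
---------X---
---------X---
---------X---
---------X---
---------X---
---------X---
---------X---
---------X---
---------X---
---------X---
----XXXXXX---
-------------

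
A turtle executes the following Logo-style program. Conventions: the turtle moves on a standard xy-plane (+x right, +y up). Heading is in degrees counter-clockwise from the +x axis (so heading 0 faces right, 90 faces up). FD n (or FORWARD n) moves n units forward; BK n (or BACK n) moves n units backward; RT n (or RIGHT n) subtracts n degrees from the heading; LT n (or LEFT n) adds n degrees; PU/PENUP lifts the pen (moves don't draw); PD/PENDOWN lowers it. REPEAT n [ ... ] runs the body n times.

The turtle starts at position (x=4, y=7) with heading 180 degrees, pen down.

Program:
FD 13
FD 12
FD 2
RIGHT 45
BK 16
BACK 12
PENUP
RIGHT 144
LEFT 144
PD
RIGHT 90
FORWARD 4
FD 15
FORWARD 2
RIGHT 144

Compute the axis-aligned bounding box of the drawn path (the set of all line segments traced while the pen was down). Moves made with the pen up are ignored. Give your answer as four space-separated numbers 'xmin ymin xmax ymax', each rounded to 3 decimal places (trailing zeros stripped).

Executing turtle program step by step:
Start: pos=(4,7), heading=180, pen down
FD 13: (4,7) -> (-9,7) [heading=180, draw]
FD 12: (-9,7) -> (-21,7) [heading=180, draw]
FD 2: (-21,7) -> (-23,7) [heading=180, draw]
RT 45: heading 180 -> 135
BK 16: (-23,7) -> (-11.686,-4.314) [heading=135, draw]
BK 12: (-11.686,-4.314) -> (-3.201,-12.799) [heading=135, draw]
PU: pen up
RT 144: heading 135 -> 351
LT 144: heading 351 -> 135
PD: pen down
RT 90: heading 135 -> 45
FD 4: (-3.201,-12.799) -> (-0.373,-9.971) [heading=45, draw]
FD 15: (-0.373,-9.971) -> (10.234,0.636) [heading=45, draw]
FD 2: (10.234,0.636) -> (11.648,2.05) [heading=45, draw]
RT 144: heading 45 -> 261
Final: pos=(11.648,2.05), heading=261, 8 segment(s) drawn

Segment endpoints: x in {-23, -21, -11.686, -9, -3.201, -0.373, 4, 10.234, 11.648}, y in {-12.799, -9.971, -4.314, 0.636, 2.05, 7, 7, 7}
xmin=-23, ymin=-12.799, xmax=11.648, ymax=7

Answer: -23 -12.799 11.648 7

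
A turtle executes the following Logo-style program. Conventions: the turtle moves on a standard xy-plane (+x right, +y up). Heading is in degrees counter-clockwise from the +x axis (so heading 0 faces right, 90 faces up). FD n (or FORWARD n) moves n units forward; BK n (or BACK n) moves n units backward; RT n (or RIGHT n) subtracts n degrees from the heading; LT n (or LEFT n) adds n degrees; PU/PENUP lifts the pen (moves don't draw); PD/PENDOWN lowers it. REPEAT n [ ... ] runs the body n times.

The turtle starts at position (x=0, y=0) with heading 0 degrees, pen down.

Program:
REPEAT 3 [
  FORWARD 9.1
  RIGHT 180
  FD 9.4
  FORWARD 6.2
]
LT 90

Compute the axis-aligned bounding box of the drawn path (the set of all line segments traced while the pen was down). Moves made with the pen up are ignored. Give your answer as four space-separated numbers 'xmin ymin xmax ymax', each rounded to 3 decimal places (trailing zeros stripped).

Answer: -15.6 0 9.1 0

Derivation:
Executing turtle program step by step:
Start: pos=(0,0), heading=0, pen down
REPEAT 3 [
  -- iteration 1/3 --
  FD 9.1: (0,0) -> (9.1,0) [heading=0, draw]
  RT 180: heading 0 -> 180
  FD 9.4: (9.1,0) -> (-0.3,0) [heading=180, draw]
  FD 6.2: (-0.3,0) -> (-6.5,0) [heading=180, draw]
  -- iteration 2/3 --
  FD 9.1: (-6.5,0) -> (-15.6,0) [heading=180, draw]
  RT 180: heading 180 -> 0
  FD 9.4: (-15.6,0) -> (-6.2,0) [heading=0, draw]
  FD 6.2: (-6.2,0) -> (0,0) [heading=0, draw]
  -- iteration 3/3 --
  FD 9.1: (0,0) -> (9.1,0) [heading=0, draw]
  RT 180: heading 0 -> 180
  FD 9.4: (9.1,0) -> (-0.3,0) [heading=180, draw]
  FD 6.2: (-0.3,0) -> (-6.5,0) [heading=180, draw]
]
LT 90: heading 180 -> 270
Final: pos=(-6.5,0), heading=270, 9 segment(s) drawn

Segment endpoints: x in {-15.6, -6.5, -6.5, -6.2, -0.3, -0.3, 0, 0, 9.1, 9.1}, y in {0, 0, 0, 0, 0, 0, 0, 0, 0}
xmin=-15.6, ymin=0, xmax=9.1, ymax=0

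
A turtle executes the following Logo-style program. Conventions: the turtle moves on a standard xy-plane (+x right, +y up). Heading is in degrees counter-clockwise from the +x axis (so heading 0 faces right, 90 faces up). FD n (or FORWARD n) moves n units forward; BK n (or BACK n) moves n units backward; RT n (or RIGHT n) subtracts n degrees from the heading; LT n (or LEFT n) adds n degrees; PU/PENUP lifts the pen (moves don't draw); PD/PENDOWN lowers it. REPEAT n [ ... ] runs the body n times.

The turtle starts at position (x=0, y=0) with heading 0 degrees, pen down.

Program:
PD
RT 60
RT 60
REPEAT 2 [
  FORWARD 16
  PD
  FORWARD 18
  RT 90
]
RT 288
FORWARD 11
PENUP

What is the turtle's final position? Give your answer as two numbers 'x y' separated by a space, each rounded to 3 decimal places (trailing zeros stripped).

Executing turtle program step by step:
Start: pos=(0,0), heading=0, pen down
PD: pen down
RT 60: heading 0 -> 300
RT 60: heading 300 -> 240
REPEAT 2 [
  -- iteration 1/2 --
  FD 16: (0,0) -> (-8,-13.856) [heading=240, draw]
  PD: pen down
  FD 18: (-8,-13.856) -> (-17,-29.445) [heading=240, draw]
  RT 90: heading 240 -> 150
  -- iteration 2/2 --
  FD 16: (-17,-29.445) -> (-30.856,-21.445) [heading=150, draw]
  PD: pen down
  FD 18: (-30.856,-21.445) -> (-46.445,-12.445) [heading=150, draw]
  RT 90: heading 150 -> 60
]
RT 288: heading 60 -> 132
FD 11: (-46.445,-12.445) -> (-53.805,-4.27) [heading=132, draw]
PU: pen up
Final: pos=(-53.805,-4.27), heading=132, 5 segment(s) drawn

Answer: -53.805 -4.27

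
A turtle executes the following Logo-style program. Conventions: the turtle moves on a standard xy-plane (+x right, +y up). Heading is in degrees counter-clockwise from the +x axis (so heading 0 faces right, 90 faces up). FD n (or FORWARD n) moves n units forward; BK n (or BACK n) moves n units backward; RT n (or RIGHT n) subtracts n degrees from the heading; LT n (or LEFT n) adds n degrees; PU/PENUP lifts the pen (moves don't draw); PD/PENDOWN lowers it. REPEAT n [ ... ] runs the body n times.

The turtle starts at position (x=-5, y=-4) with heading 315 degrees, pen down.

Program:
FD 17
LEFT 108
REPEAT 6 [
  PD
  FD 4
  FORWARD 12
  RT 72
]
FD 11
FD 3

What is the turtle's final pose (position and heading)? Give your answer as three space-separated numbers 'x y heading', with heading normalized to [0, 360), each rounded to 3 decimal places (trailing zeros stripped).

Executing turtle program step by step:
Start: pos=(-5,-4), heading=315, pen down
FD 17: (-5,-4) -> (7.021,-16.021) [heading=315, draw]
LT 108: heading 315 -> 63
REPEAT 6 [
  -- iteration 1/6 --
  PD: pen down
  FD 4: (7.021,-16.021) -> (8.837,-12.457) [heading=63, draw]
  FD 12: (8.837,-12.457) -> (14.285,-1.765) [heading=63, draw]
  RT 72: heading 63 -> 351
  -- iteration 2/6 --
  PD: pen down
  FD 4: (14.285,-1.765) -> (18.235,-2.39) [heading=351, draw]
  FD 12: (18.235,-2.39) -> (30.088,-4.268) [heading=351, draw]
  RT 72: heading 351 -> 279
  -- iteration 3/6 --
  PD: pen down
  FD 4: (30.088,-4.268) -> (30.713,-8.218) [heading=279, draw]
  FD 12: (30.713,-8.218) -> (32.591,-20.071) [heading=279, draw]
  RT 72: heading 279 -> 207
  -- iteration 4/6 --
  PD: pen down
  FD 4: (32.591,-20.071) -> (29.027,-21.887) [heading=207, draw]
  FD 12: (29.027,-21.887) -> (18.335,-27.335) [heading=207, draw]
  RT 72: heading 207 -> 135
  -- iteration 5/6 --
  PD: pen down
  FD 4: (18.335,-27.335) -> (15.506,-24.506) [heading=135, draw]
  FD 12: (15.506,-24.506) -> (7.021,-16.021) [heading=135, draw]
  RT 72: heading 135 -> 63
  -- iteration 6/6 --
  PD: pen down
  FD 4: (7.021,-16.021) -> (8.837,-12.457) [heading=63, draw]
  FD 12: (8.837,-12.457) -> (14.285,-1.765) [heading=63, draw]
  RT 72: heading 63 -> 351
]
FD 11: (14.285,-1.765) -> (25.149,-3.485) [heading=351, draw]
FD 3: (25.149,-3.485) -> (28.112,-3.955) [heading=351, draw]
Final: pos=(28.112,-3.955), heading=351, 15 segment(s) drawn

Answer: 28.112 -3.955 351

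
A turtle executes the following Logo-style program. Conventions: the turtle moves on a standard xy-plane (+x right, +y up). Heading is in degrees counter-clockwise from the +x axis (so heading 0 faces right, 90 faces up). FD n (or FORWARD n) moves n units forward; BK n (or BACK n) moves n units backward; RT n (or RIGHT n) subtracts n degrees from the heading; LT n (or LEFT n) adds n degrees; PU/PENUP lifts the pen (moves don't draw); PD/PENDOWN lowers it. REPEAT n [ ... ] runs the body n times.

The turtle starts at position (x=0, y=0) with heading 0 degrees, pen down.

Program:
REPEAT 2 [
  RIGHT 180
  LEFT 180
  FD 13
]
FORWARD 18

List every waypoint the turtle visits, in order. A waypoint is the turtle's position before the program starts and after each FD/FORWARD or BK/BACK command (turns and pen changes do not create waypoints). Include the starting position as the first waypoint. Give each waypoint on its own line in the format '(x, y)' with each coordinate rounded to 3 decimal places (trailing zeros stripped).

Executing turtle program step by step:
Start: pos=(0,0), heading=0, pen down
REPEAT 2 [
  -- iteration 1/2 --
  RT 180: heading 0 -> 180
  LT 180: heading 180 -> 0
  FD 13: (0,0) -> (13,0) [heading=0, draw]
  -- iteration 2/2 --
  RT 180: heading 0 -> 180
  LT 180: heading 180 -> 0
  FD 13: (13,0) -> (26,0) [heading=0, draw]
]
FD 18: (26,0) -> (44,0) [heading=0, draw]
Final: pos=(44,0), heading=0, 3 segment(s) drawn
Waypoints (4 total):
(0, 0)
(13, 0)
(26, 0)
(44, 0)

Answer: (0, 0)
(13, 0)
(26, 0)
(44, 0)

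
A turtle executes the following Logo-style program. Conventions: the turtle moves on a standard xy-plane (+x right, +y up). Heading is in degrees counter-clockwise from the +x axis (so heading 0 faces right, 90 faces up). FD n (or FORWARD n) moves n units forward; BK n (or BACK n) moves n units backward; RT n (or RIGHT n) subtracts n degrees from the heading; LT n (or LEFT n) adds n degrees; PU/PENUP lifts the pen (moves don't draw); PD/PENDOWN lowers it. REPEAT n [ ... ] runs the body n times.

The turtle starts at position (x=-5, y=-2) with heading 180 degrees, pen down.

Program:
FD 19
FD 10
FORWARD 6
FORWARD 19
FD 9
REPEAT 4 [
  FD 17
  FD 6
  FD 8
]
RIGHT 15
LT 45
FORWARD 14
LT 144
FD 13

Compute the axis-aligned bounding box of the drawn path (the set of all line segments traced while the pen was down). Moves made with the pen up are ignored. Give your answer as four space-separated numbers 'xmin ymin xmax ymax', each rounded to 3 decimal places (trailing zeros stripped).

Executing turtle program step by step:
Start: pos=(-5,-2), heading=180, pen down
FD 19: (-5,-2) -> (-24,-2) [heading=180, draw]
FD 10: (-24,-2) -> (-34,-2) [heading=180, draw]
FD 6: (-34,-2) -> (-40,-2) [heading=180, draw]
FD 19: (-40,-2) -> (-59,-2) [heading=180, draw]
FD 9: (-59,-2) -> (-68,-2) [heading=180, draw]
REPEAT 4 [
  -- iteration 1/4 --
  FD 17: (-68,-2) -> (-85,-2) [heading=180, draw]
  FD 6: (-85,-2) -> (-91,-2) [heading=180, draw]
  FD 8: (-91,-2) -> (-99,-2) [heading=180, draw]
  -- iteration 2/4 --
  FD 17: (-99,-2) -> (-116,-2) [heading=180, draw]
  FD 6: (-116,-2) -> (-122,-2) [heading=180, draw]
  FD 8: (-122,-2) -> (-130,-2) [heading=180, draw]
  -- iteration 3/4 --
  FD 17: (-130,-2) -> (-147,-2) [heading=180, draw]
  FD 6: (-147,-2) -> (-153,-2) [heading=180, draw]
  FD 8: (-153,-2) -> (-161,-2) [heading=180, draw]
  -- iteration 4/4 --
  FD 17: (-161,-2) -> (-178,-2) [heading=180, draw]
  FD 6: (-178,-2) -> (-184,-2) [heading=180, draw]
  FD 8: (-184,-2) -> (-192,-2) [heading=180, draw]
]
RT 15: heading 180 -> 165
LT 45: heading 165 -> 210
FD 14: (-192,-2) -> (-204.124,-9) [heading=210, draw]
LT 144: heading 210 -> 354
FD 13: (-204.124,-9) -> (-191.196,-10.359) [heading=354, draw]
Final: pos=(-191.196,-10.359), heading=354, 19 segment(s) drawn

Segment endpoints: x in {-204.124, -192, -191.196, -184, -178, -161, -153, -147, -130, -122, -116, -99, -91, -85, -68, -59, -40, -34, -24, -5}, y in {-10.359, -9, -2, -2, -2, -2, -2, -2, -2, -2, -2, -2, -2, -2, -2, -2, -2, -2, -2, -2}
xmin=-204.124, ymin=-10.359, xmax=-5, ymax=-2

Answer: -204.124 -10.359 -5 -2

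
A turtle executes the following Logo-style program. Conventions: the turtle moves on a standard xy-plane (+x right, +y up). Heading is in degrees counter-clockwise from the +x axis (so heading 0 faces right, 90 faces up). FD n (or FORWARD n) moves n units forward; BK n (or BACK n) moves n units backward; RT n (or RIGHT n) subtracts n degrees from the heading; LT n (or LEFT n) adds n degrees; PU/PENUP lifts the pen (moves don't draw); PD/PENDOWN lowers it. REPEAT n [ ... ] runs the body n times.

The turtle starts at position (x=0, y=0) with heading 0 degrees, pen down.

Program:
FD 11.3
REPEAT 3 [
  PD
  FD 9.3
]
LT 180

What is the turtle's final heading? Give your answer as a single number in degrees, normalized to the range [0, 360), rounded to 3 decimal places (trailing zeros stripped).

Executing turtle program step by step:
Start: pos=(0,0), heading=0, pen down
FD 11.3: (0,0) -> (11.3,0) [heading=0, draw]
REPEAT 3 [
  -- iteration 1/3 --
  PD: pen down
  FD 9.3: (11.3,0) -> (20.6,0) [heading=0, draw]
  -- iteration 2/3 --
  PD: pen down
  FD 9.3: (20.6,0) -> (29.9,0) [heading=0, draw]
  -- iteration 3/3 --
  PD: pen down
  FD 9.3: (29.9,0) -> (39.2,0) [heading=0, draw]
]
LT 180: heading 0 -> 180
Final: pos=(39.2,0), heading=180, 4 segment(s) drawn

Answer: 180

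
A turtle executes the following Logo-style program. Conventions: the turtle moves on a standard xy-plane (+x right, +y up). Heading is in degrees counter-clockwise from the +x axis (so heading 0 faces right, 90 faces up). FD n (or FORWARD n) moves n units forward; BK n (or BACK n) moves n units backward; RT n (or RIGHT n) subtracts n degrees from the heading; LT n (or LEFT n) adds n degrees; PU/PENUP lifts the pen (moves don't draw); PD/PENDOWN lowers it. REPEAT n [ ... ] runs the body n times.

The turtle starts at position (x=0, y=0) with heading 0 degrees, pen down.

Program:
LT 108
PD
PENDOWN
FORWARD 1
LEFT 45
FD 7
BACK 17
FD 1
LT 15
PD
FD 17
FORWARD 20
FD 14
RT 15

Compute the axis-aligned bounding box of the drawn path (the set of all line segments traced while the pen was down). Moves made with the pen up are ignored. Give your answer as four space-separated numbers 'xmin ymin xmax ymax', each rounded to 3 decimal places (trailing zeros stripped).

Answer: -42.175 -3.589 8.601 7.469

Derivation:
Executing turtle program step by step:
Start: pos=(0,0), heading=0, pen down
LT 108: heading 0 -> 108
PD: pen down
PD: pen down
FD 1: (0,0) -> (-0.309,0.951) [heading=108, draw]
LT 45: heading 108 -> 153
FD 7: (-0.309,0.951) -> (-6.546,4.129) [heading=153, draw]
BK 17: (-6.546,4.129) -> (8.601,-3.589) [heading=153, draw]
FD 1: (8.601,-3.589) -> (7.71,-3.135) [heading=153, draw]
LT 15: heading 153 -> 168
PD: pen down
FD 17: (7.71,-3.135) -> (-8.918,0.4) [heading=168, draw]
FD 20: (-8.918,0.4) -> (-28.481,4.558) [heading=168, draw]
FD 14: (-28.481,4.558) -> (-42.175,7.469) [heading=168, draw]
RT 15: heading 168 -> 153
Final: pos=(-42.175,7.469), heading=153, 7 segment(s) drawn

Segment endpoints: x in {-42.175, -28.481, -8.918, -6.546, -0.309, 0, 7.71, 8.601}, y in {-3.589, -3.135, 0, 0.4, 0.951, 4.129, 4.558, 7.469}
xmin=-42.175, ymin=-3.589, xmax=8.601, ymax=7.469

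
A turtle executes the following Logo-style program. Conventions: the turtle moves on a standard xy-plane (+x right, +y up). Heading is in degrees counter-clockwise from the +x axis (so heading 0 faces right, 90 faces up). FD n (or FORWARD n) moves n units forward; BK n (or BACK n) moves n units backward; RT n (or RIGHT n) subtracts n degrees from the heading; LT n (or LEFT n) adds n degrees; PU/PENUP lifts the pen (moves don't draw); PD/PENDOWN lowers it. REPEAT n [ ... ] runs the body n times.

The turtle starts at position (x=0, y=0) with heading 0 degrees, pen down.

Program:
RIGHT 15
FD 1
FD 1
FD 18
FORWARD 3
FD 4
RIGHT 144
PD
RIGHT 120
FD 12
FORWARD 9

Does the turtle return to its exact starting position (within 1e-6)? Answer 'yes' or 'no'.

Answer: no

Derivation:
Executing turtle program step by step:
Start: pos=(0,0), heading=0, pen down
RT 15: heading 0 -> 345
FD 1: (0,0) -> (0.966,-0.259) [heading=345, draw]
FD 1: (0.966,-0.259) -> (1.932,-0.518) [heading=345, draw]
FD 18: (1.932,-0.518) -> (19.319,-5.176) [heading=345, draw]
FD 3: (19.319,-5.176) -> (22.216,-5.953) [heading=345, draw]
FD 4: (22.216,-5.953) -> (26.08,-6.988) [heading=345, draw]
RT 144: heading 345 -> 201
PD: pen down
RT 120: heading 201 -> 81
FD 12: (26.08,-6.988) -> (27.957,4.864) [heading=81, draw]
FD 9: (27.957,4.864) -> (29.365,13.753) [heading=81, draw]
Final: pos=(29.365,13.753), heading=81, 7 segment(s) drawn

Start position: (0, 0)
Final position: (29.365, 13.753)
Distance = 32.426; >= 1e-6 -> NOT closed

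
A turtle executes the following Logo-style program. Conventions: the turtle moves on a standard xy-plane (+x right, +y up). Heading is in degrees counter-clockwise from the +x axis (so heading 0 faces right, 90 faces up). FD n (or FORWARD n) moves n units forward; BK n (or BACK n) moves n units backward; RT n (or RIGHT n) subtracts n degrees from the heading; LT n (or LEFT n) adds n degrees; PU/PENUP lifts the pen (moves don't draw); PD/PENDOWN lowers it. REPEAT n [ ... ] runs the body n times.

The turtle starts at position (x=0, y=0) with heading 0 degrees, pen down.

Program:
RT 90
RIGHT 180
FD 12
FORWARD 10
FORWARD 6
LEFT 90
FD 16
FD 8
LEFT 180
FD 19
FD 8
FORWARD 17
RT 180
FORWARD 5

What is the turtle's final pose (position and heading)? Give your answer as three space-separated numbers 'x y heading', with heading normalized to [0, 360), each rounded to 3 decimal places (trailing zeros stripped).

Answer: 15 28 180

Derivation:
Executing turtle program step by step:
Start: pos=(0,0), heading=0, pen down
RT 90: heading 0 -> 270
RT 180: heading 270 -> 90
FD 12: (0,0) -> (0,12) [heading=90, draw]
FD 10: (0,12) -> (0,22) [heading=90, draw]
FD 6: (0,22) -> (0,28) [heading=90, draw]
LT 90: heading 90 -> 180
FD 16: (0,28) -> (-16,28) [heading=180, draw]
FD 8: (-16,28) -> (-24,28) [heading=180, draw]
LT 180: heading 180 -> 0
FD 19: (-24,28) -> (-5,28) [heading=0, draw]
FD 8: (-5,28) -> (3,28) [heading=0, draw]
FD 17: (3,28) -> (20,28) [heading=0, draw]
RT 180: heading 0 -> 180
FD 5: (20,28) -> (15,28) [heading=180, draw]
Final: pos=(15,28), heading=180, 9 segment(s) drawn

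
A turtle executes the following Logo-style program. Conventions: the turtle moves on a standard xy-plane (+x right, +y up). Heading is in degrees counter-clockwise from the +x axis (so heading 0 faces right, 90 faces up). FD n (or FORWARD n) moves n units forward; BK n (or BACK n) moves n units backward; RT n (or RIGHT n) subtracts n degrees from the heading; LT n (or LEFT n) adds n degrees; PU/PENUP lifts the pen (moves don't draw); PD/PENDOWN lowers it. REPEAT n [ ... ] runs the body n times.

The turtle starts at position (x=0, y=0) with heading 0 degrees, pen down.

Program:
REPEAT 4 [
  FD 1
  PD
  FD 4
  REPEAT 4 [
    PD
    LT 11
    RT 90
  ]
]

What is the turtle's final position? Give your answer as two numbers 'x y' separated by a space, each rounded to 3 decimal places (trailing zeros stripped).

Executing turtle program step by step:
Start: pos=(0,0), heading=0, pen down
REPEAT 4 [
  -- iteration 1/4 --
  FD 1: (0,0) -> (1,0) [heading=0, draw]
  PD: pen down
  FD 4: (1,0) -> (5,0) [heading=0, draw]
  REPEAT 4 [
    -- iteration 1/4 --
    PD: pen down
    LT 11: heading 0 -> 11
    RT 90: heading 11 -> 281
    -- iteration 2/4 --
    PD: pen down
    LT 11: heading 281 -> 292
    RT 90: heading 292 -> 202
    -- iteration 3/4 --
    PD: pen down
    LT 11: heading 202 -> 213
    RT 90: heading 213 -> 123
    -- iteration 4/4 --
    PD: pen down
    LT 11: heading 123 -> 134
    RT 90: heading 134 -> 44
  ]
  -- iteration 2/4 --
  FD 1: (5,0) -> (5.719,0.695) [heading=44, draw]
  PD: pen down
  FD 4: (5.719,0.695) -> (8.597,3.473) [heading=44, draw]
  REPEAT 4 [
    -- iteration 1/4 --
    PD: pen down
    LT 11: heading 44 -> 55
    RT 90: heading 55 -> 325
    -- iteration 2/4 --
    PD: pen down
    LT 11: heading 325 -> 336
    RT 90: heading 336 -> 246
    -- iteration 3/4 --
    PD: pen down
    LT 11: heading 246 -> 257
    RT 90: heading 257 -> 167
    -- iteration 4/4 --
    PD: pen down
    LT 11: heading 167 -> 178
    RT 90: heading 178 -> 88
  ]
  -- iteration 3/4 --
  FD 1: (8.597,3.473) -> (8.632,4.473) [heading=88, draw]
  PD: pen down
  FD 4: (8.632,4.473) -> (8.771,8.47) [heading=88, draw]
  REPEAT 4 [
    -- iteration 1/4 --
    PD: pen down
    LT 11: heading 88 -> 99
    RT 90: heading 99 -> 9
    -- iteration 2/4 --
    PD: pen down
    LT 11: heading 9 -> 20
    RT 90: heading 20 -> 290
    -- iteration 3/4 --
    PD: pen down
    LT 11: heading 290 -> 301
    RT 90: heading 301 -> 211
    -- iteration 4/4 --
    PD: pen down
    LT 11: heading 211 -> 222
    RT 90: heading 222 -> 132
  ]
  -- iteration 4/4 --
  FD 1: (8.771,8.47) -> (8.102,9.213) [heading=132, draw]
  PD: pen down
  FD 4: (8.102,9.213) -> (5.426,12.186) [heading=132, draw]
  REPEAT 4 [
    -- iteration 1/4 --
    PD: pen down
    LT 11: heading 132 -> 143
    RT 90: heading 143 -> 53
    -- iteration 2/4 --
    PD: pen down
    LT 11: heading 53 -> 64
    RT 90: heading 64 -> 334
    -- iteration 3/4 --
    PD: pen down
    LT 11: heading 334 -> 345
    RT 90: heading 345 -> 255
    -- iteration 4/4 --
    PD: pen down
    LT 11: heading 255 -> 266
    RT 90: heading 266 -> 176
  ]
]
Final: pos=(5.426,12.186), heading=176, 8 segment(s) drawn

Answer: 5.426 12.186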